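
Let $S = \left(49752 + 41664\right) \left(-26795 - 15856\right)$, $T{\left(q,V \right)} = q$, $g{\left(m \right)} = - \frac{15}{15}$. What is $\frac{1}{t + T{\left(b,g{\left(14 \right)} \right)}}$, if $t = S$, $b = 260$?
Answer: $- \frac{1}{3898983556} \approx -2.5648 \cdot 10^{-10}$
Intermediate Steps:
$g{\left(m \right)} = -1$ ($g{\left(m \right)} = \left(-15\right) \frac{1}{15} = -1$)
$S = -3898983816$ ($S = 91416 \left(-42651\right) = -3898983816$)
$t = -3898983816$
$\frac{1}{t + T{\left(b,g{\left(14 \right)} \right)}} = \frac{1}{-3898983816 + 260} = \frac{1}{-3898983556} = - \frac{1}{3898983556}$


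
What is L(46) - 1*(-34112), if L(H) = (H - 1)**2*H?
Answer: 127262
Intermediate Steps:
L(H) = H*(-1 + H)**2 (L(H) = (-1 + H)**2*H = H*(-1 + H)**2)
L(46) - 1*(-34112) = 46*(-1 + 46)**2 - 1*(-34112) = 46*45**2 + 34112 = 46*2025 + 34112 = 93150 + 34112 = 127262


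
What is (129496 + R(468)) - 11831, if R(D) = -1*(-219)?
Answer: 117884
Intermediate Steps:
R(D) = 219
(129496 + R(468)) - 11831 = (129496 + 219) - 11831 = 129715 - 11831 = 117884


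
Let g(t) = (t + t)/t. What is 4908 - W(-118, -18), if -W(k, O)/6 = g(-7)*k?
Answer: 3492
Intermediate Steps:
g(t) = 2 (g(t) = (2*t)/t = 2)
W(k, O) = -12*k
4908 - W(-118, -18) = 4908 - (-12)*(-118) = 4908 - 1*1416 = 4908 - 1416 = 3492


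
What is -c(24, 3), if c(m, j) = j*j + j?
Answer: -12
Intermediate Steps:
c(m, j) = j + j² (c(m, j) = j² + j = j + j²)
-c(24, 3) = -3*(1 + 3) = -3*4 = -1*12 = -12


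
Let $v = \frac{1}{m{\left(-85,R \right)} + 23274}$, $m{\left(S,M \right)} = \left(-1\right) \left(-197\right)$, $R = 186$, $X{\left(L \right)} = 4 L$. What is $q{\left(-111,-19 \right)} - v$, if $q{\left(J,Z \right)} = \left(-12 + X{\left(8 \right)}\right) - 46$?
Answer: $- \frac{610247}{23471} \approx -26.0$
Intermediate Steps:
$m{\left(S,M \right)} = 197$
$q{\left(J,Z \right)} = -26$ ($q{\left(J,Z \right)} = \left(-12 + 4 \cdot 8\right) - 46 = \left(-12 + 32\right) - 46 = 20 - 46 = -26$)
$v = \frac{1}{23471}$ ($v = \frac{1}{197 + 23274} = \frac{1}{23471} \approx 4.2606 \cdot 10^{-5}$)
$q{\left(-111,-19 \right)} - v = -26 - \frac{1}{23471} = - \frac{610247}{23471}$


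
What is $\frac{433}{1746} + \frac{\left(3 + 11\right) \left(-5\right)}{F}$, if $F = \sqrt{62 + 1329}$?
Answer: $\frac{433}{1746} - \frac{70 \sqrt{1391}}{1391} \approx -1.6289$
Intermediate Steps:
$F = \sqrt{1391} \approx 37.296$
$\frac{433}{1746} + \frac{\left(3 + 11\right) \left(-5\right)}{F} = \frac{433}{1746} + \frac{\left(3 + 11\right) \left(-5\right)}{\sqrt{1391}} = 433 \cdot \frac{1}{1746} + 14 \left(-5\right) \frac{\sqrt{1391}}{1391} = \frac{433}{1746} - 70 \frac{\sqrt{1391}}{1391} = \frac{433}{1746} - \frac{70 \sqrt{1391}}{1391}$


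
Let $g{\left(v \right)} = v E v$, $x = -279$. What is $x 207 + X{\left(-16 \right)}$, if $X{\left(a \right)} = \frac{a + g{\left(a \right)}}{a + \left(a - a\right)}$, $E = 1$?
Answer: $-57768$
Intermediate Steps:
$g{\left(v \right)} = v^{2}$ ($g{\left(v \right)} = v 1 v = v v = v^{2}$)
$X{\left(a \right)} = \frac{a + a^{2}}{a}$ ($X{\left(a \right)} = \frac{a + a^{2}}{a + \left(a - a\right)} = \frac{a + a^{2}}{a + 0} = \frac{a + a^{2}}{a}$)
$x 207 + X{\left(-16 \right)} = \left(-279\right) 207 + \left(1 - 16\right) = -57753 - 15 = -57768$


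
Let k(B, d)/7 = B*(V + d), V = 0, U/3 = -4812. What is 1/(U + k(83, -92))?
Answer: -1/67888 ≈ -1.4730e-5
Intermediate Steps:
U = -14436 (U = 3*(-4812) = -14436)
k(B, d) = 7*B*d (k(B, d) = 7*(B*(0 + d)) = 7*(B*d) = 7*B*d)
1/(U + k(83, -92)) = 1/(-14436 + 7*83*(-92)) = 1/(-14436 - 53452) = 1/(-67888) = -1/67888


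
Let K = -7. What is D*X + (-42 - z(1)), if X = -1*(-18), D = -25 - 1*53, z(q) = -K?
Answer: -1453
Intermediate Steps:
z(q) = 7 (z(q) = -1*(-7) = 7)
D = -78 (D = -25 - 53 = -78)
X = 18
D*X + (-42 - z(1)) = -78*18 + (-42 - 1*7) = -1404 + (-42 - 7) = -1404 - 49 = -1453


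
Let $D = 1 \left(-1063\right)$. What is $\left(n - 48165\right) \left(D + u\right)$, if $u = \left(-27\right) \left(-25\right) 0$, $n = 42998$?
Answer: $5492521$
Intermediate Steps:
$u = 0$ ($u = 675 \cdot 0 = 0$)
$D = -1063$
$\left(n - 48165\right) \left(D + u\right) = \left(42998 - 48165\right) \left(-1063 + 0\right) = \left(-5167\right) \left(-1063\right) = 5492521$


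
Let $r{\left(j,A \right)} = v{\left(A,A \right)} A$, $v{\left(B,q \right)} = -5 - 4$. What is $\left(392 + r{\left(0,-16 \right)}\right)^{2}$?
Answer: $287296$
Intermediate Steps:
$v{\left(B,q \right)} = -9$
$r{\left(j,A \right)} = - 9 A$
$\left(392 + r{\left(0,-16 \right)}\right)^{2} = \left(392 - -144\right)^{2} = \left(392 + 144\right)^{2} = 536^{2} = 287296$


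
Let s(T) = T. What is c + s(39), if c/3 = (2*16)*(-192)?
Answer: -18393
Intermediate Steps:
c = -18432 (c = 3*((2*16)*(-192)) = 3*(32*(-192)) = 3*(-6144) = -18432)
c + s(39) = -18432 + 39 = -18393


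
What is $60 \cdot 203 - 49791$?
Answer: $-37611$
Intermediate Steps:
$60 \cdot 203 - 49791 = 12180 - 49791 = -37611$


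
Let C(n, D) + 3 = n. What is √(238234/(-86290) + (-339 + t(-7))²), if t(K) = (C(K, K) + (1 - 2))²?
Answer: √88460360169135/43145 ≈ 217.99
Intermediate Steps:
C(n, D) = -3 + n
t(K) = (-4 + K)² (t(K) = ((-3 + K) + (1 - 2))² = ((-3 + K) - 1)² = (-4 + K)²)
√(238234/(-86290) + (-339 + t(-7))²) = √(238234/(-86290) + (-339 + (-4 - 7)²)²) = √(238234*(-1/86290) + (-339 + (-11)²)²) = √(-119117/43145 + (-339 + 121)²) = √(-119117/43145 + (-218)²) = √(-119117/43145 + 47524) = √(2050303863/43145) = √88460360169135/43145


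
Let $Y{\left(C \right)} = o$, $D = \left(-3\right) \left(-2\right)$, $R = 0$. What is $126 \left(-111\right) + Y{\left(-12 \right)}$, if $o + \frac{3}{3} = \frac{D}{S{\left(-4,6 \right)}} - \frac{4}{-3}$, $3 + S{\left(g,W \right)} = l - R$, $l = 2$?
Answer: $- \frac{41975}{3} \approx -13992.0$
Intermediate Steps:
$S{\left(g,W \right)} = -1$ ($S{\left(g,W \right)} = -3 + \left(2 - 0\right) = -3 + \left(2 + 0\right) = -3 + 2 = -1$)
$D = 6$
$o = - \frac{17}{3}$ ($o = -1 + \left(\frac{6}{-1} - \frac{4}{-3}\right) = -1 + \left(6 \left(-1\right) - - \frac{4}{3}\right) = -1 + \left(-6 + \frac{4}{3}\right) = -1 - \frac{14}{3} = - \frac{17}{3} \approx -5.6667$)
$Y{\left(C \right)} = - \frac{17}{3}$
$126 \left(-111\right) + Y{\left(-12 \right)} = 126 \left(-111\right) - \frac{17}{3} = -13986 - \frac{17}{3} = - \frac{41975}{3}$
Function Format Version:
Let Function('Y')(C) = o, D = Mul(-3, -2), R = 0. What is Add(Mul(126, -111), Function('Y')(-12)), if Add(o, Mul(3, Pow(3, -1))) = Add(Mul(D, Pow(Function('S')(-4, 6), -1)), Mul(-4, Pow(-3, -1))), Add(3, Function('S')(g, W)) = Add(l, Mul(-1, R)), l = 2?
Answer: Rational(-41975, 3) ≈ -13992.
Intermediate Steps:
Function('S')(g, W) = -1 (Function('S')(g, W) = Add(-3, Add(2, Mul(-1, 0))) = Add(-3, Add(2, 0)) = Add(-3, 2) = -1)
D = 6
o = Rational(-17, 3) (o = Add(-1, Add(Mul(6, Pow(-1, -1)), Mul(-4, Pow(-3, -1)))) = Add(-1, Add(Mul(6, -1), Mul(-4, Rational(-1, 3)))) = Add(-1, Add(-6, Rational(4, 3))) = Add(-1, Rational(-14, 3)) = Rational(-17, 3) ≈ -5.6667)
Function('Y')(C) = Rational(-17, 3)
Add(Mul(126, -111), Function('Y')(-12)) = Add(Mul(126, -111), Rational(-17, 3)) = Add(-13986, Rational(-17, 3)) = Rational(-41975, 3)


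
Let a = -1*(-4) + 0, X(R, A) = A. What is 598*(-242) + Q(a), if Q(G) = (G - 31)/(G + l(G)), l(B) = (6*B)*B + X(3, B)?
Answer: -15050491/104 ≈ -1.4472e+5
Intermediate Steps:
l(B) = B + 6*B**2 (l(B) = (6*B)*B + B = 6*B**2 + B = B + 6*B**2)
a = 4 (a = 4 + 0 = 4)
Q(G) = (-31 + G)/(G + G*(1 + 6*G)) (Q(G) = (G - 31)/(G + G*(1 + 6*G)) = (-31 + G)/(G + G*(1 + 6*G)))
598*(-242) + Q(a) = 598*(-242) + (1/2)*(-31 + 4)/(4*(1 + 3*4)) = -144716 + (1/2)*(1/4)*(-27)/(1 + 12) = -144716 + (1/2)*(1/4)*(-27)/13 = -144716 + (1/2)*(1/4)*(1/13)*(-27) = -144716 - 27/104 = -15050491/104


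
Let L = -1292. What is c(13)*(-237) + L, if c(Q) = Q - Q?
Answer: -1292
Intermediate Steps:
c(Q) = 0
c(13)*(-237) + L = 0*(-237) - 1292 = 0 - 1292 = -1292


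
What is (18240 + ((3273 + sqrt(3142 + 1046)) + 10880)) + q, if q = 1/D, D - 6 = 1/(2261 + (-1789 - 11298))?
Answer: 2104098141/64955 + 2*sqrt(1047) ≈ 32458.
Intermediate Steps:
D = 64955/10826 (D = 6 + 1/(2261 + (-1789 - 11298)) = 6 + 1/(2261 - 13087) = 6 + 1/(-10826) = 6 - 1/10826 = 64955/10826 ≈ 5.9999)
q = 10826/64955 (q = 1/(64955/10826) = 10826/64955 ≈ 0.16667)
(18240 + ((3273 + sqrt(3142 + 1046)) + 10880)) + q = (18240 + ((3273 + sqrt(3142 + 1046)) + 10880)) + 10826/64955 = (18240 + ((3273 + sqrt(4188)) + 10880)) + 10826/64955 = (18240 + ((3273 + 2*sqrt(1047)) + 10880)) + 10826/64955 = (18240 + (14153 + 2*sqrt(1047))) + 10826/64955 = (32393 + 2*sqrt(1047)) + 10826/64955 = 2104098141/64955 + 2*sqrt(1047)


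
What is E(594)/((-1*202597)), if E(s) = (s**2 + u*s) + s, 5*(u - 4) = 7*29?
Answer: -1899612/1012985 ≈ -1.8753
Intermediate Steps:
u = 223/5 (u = 4 + (7*29)/5 = 4 + (1/5)*203 = 4 + 203/5 = 223/5 ≈ 44.600)
E(s) = s**2 + 228*s/5 (E(s) = (s**2 + 223*s/5) + s = s**2 + 228*s/5)
E(594)/((-1*202597)) = ((1/5)*594*(228 + 5*594))/((-1*202597)) = ((1/5)*594*(228 + 2970))/(-202597) = ((1/5)*594*3198)*(-1/202597) = (1899612/5)*(-1/202597) = -1899612/1012985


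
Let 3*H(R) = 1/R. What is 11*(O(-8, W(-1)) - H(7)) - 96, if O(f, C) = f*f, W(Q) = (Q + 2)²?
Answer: 12757/21 ≈ 607.48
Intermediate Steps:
H(R) = 1/(3*R) (H(R) = (1/R)/3 = 1/(3*R))
W(Q) = (2 + Q)²
O(f, C) = f²
11*(O(-8, W(-1)) - H(7)) - 96 = 11*((-8)² - 1/(3*7)) - 96 = 11*(64 - 1/(3*7)) - 96 = 11*(64 - 1*1/21) - 96 = 11*(64 - 1/21) - 96 = 11*(1343/21) - 96 = 14773/21 - 96 = 12757/21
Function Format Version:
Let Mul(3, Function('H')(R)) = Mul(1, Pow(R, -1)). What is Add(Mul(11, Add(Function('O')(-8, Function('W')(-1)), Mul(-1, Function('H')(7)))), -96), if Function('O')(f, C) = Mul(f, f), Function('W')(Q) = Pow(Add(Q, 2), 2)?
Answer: Rational(12757, 21) ≈ 607.48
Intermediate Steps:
Function('H')(R) = Mul(Rational(1, 3), Pow(R, -1)) (Function('H')(R) = Mul(Rational(1, 3), Mul(1, Pow(R, -1))) = Mul(Rational(1, 3), Pow(R, -1)))
Function('W')(Q) = Pow(Add(2, Q), 2)
Function('O')(f, C) = Pow(f, 2)
Add(Mul(11, Add(Function('O')(-8, Function('W')(-1)), Mul(-1, Function('H')(7)))), -96) = Add(Mul(11, Add(Pow(-8, 2), Mul(-1, Mul(Rational(1, 3), Pow(7, -1))))), -96) = Add(Mul(11, Add(64, Mul(-1, Mul(Rational(1, 3), Rational(1, 7))))), -96) = Add(Mul(11, Add(64, Mul(-1, Rational(1, 21)))), -96) = Add(Mul(11, Add(64, Rational(-1, 21))), -96) = Add(Mul(11, Rational(1343, 21)), -96) = Add(Rational(14773, 21), -96) = Rational(12757, 21)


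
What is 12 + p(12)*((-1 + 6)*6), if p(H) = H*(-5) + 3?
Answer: -1698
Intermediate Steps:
p(H) = 3 - 5*H (p(H) = -5*H + 3 = 3 - 5*H)
12 + p(12)*((-1 + 6)*6) = 12 + (3 - 5*12)*((-1 + 6)*6) = 12 + (3 - 60)*(5*6) = 12 - 57*30 = 12 - 1710 = -1698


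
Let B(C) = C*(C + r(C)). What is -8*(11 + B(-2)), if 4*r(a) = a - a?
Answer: -120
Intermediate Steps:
r(a) = 0 (r(a) = (a - a)/4 = (1/4)*0 = 0)
B(C) = C**2 (B(C) = C*(C + 0) = C*C = C**2)
-8*(11 + B(-2)) = -8*(11 + (-2)**2) = -8*(11 + 4) = -8*15 = -120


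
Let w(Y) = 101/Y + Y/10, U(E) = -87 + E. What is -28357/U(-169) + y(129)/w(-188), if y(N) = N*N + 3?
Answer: -15935009/21248 ≈ -749.95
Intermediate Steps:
y(N) = 3 + N² (y(N) = N² + 3 = 3 + N²)
w(Y) = 101/Y + Y/10 (w(Y) = 101/Y + Y*(⅒) = 101/Y + Y/10)
-28357/U(-169) + y(129)/w(-188) = -28357/(-87 - 169) + (3 + 129²)/(101/(-188) + (⅒)*(-188)) = -28357/(-256) + (3 + 16641)/(101*(-1/188) - 94/5) = -28357*(-1/256) + 16644/(-101/188 - 94/5) = 28357/256 + 16644/(-18177/940) = 28357/256 + 16644*(-940/18177) = 28357/256 - 71440/83 = -15935009/21248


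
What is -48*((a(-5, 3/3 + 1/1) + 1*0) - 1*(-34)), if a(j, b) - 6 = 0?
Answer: -1920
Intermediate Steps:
a(j, b) = 6 (a(j, b) = 6 + 0 = 6)
-48*((a(-5, 3/3 + 1/1) + 1*0) - 1*(-34)) = -48*((6 + 1*0) - 1*(-34)) = -48*((6 + 0) + 34) = -48*(6 + 34) = -48*40 = -1920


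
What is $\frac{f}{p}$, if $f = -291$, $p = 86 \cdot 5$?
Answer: $- \frac{291}{430} \approx -0.67674$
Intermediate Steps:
$p = 430$
$\frac{f}{p} = - \frac{291}{430}$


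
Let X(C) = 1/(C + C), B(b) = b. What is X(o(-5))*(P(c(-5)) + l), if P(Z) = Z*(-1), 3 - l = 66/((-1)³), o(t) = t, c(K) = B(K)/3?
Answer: -106/15 ≈ -7.0667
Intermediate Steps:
c(K) = K/3
l = 69 (l = 3 - 66/((-1)³) = 3 - 66/(-1) = 3 - 66*(-1) = 3 - 1*(-66) = 3 + 66 = 69)
P(Z) = -Z
X(C) = 1/(2*C)
X(o(-5))*(P(c(-5)) + l) = ((½)/(-5))*(-(-5)/3 + 69) = ((½)*(-⅕))*(-1*(-5/3) + 69) = -(5/3 + 69)/10 = -⅒*212/3 = -106/15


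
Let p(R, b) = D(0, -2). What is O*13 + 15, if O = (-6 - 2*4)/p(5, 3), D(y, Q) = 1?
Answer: -167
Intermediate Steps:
p(R, b) = 1
O = -14 (O = (-6 - 2*4)/1 = (-6 - 1*8)*1 = (-6 - 8)*1 = -14*1 = -14)
O*13 + 15 = -14*13 + 15 = -182 + 15 = -167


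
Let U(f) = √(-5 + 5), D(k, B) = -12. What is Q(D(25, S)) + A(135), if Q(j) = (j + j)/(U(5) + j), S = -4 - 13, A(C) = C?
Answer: 137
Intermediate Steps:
S = -17
U(f) = 0 (U(f) = √0 = 0)
Q(j) = 2 (Q(j) = (j + j)/(0 + j) = (2*j)/j = 2)
Q(D(25, S)) + A(135) = 2 + 135 = 137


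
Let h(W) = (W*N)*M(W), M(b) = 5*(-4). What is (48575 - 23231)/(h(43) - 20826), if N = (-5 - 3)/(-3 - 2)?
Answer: -12672/11101 ≈ -1.1415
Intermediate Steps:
M(b) = -20
N = 8/5 (N = -8/(-5) = -8*(-⅕) = 8/5 ≈ 1.6000)
h(W) = -32*W (h(W) = (W*(8/5))*(-20) = (8*W/5)*(-20) = -32*W)
(48575 - 23231)/(h(43) - 20826) = (48575 - 23231)/(-32*43 - 20826) = 25344/(-1376 - 20826) = 25344/(-22202) = 25344*(-1/22202) = -12672/11101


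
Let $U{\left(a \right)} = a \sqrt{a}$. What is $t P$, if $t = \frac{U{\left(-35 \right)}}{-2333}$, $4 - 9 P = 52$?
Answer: $- \frac{560 i \sqrt{35}}{6999} \approx - 0.47335 i$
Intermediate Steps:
$U{\left(a \right)} = a^{\frac{3}{2}}$
$P = - \frac{16}{3}$ ($P = \frac{4}{9} - \frac{52}{9} = - \frac{16}{3} \approx -5.3333$)
$t = \frac{35 i \sqrt{35}}{2333}$ ($t = \frac{\left(-35\right)^{\frac{3}{2}}}{-2333} = - 35 i \sqrt{35} \left(- \frac{1}{2333}\right) = \frac{35 i \sqrt{35}}{2333} \approx 0.088754 i$)
$t P = \frac{35 i \sqrt{35}}{2333} \left(- \frac{16}{3}\right) = - \frac{560 i \sqrt{35}}{6999}$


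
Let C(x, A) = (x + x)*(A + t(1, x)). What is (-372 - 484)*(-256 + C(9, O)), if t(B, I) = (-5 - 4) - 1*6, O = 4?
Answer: 388624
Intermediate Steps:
t(B, I) = -15 (t(B, I) = -9 - 6 = -15)
C(x, A) = 2*x*(-15 + A) (C(x, A) = (x + x)*(A - 15) = (2*x)*(-15 + A) = 2*x*(-15 + A))
(-372 - 484)*(-256 + C(9, O)) = (-372 - 484)*(-256 + 2*9*(-15 + 4)) = -856*(-256 + 2*9*(-11)) = -856*(-256 - 198) = -856*(-454) = 388624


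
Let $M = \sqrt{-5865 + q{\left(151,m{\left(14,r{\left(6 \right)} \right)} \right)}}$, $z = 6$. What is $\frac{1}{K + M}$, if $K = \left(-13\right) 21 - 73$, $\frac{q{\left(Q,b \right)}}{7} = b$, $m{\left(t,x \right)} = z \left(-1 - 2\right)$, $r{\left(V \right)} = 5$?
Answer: $- \frac{346}{125707} - \frac{i \sqrt{5991}}{125707} \approx -0.0027524 - 0.00061573 i$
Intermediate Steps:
$m{\left(t,x \right)} = -18$ ($m{\left(t,x \right)} = 6 \left(-1 - 2\right) = 6 \left(-3\right) = -18$)
$q{\left(Q,b \right)} = 7 b$
$M = i \sqrt{5991}$ ($M = \sqrt{-5865 + 7 \left(-18\right)} = \sqrt{-5865 - 126} = \sqrt{-5991} = i \sqrt{5991} \approx 77.402 i$)
$K = -346$ ($K = -273 - 73 = -346$)
$\frac{1}{K + M} = \frac{1}{-346 + i \sqrt{5991}}$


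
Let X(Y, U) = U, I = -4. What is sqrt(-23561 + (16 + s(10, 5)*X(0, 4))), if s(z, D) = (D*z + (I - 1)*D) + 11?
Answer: I*sqrt(23401) ≈ 152.97*I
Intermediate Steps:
s(z, D) = 11 - 5*D + D*z (s(z, D) = (D*z + (-4 - 1)*D) + 11 = (D*z - 5*D) + 11 = (-5*D + D*z) + 11 = 11 - 5*D + D*z)
sqrt(-23561 + (16 + s(10, 5)*X(0, 4))) = sqrt(-23561 + (16 + (11 - 5*5 + 5*10)*4)) = sqrt(-23561 + (16 + (11 - 25 + 50)*4)) = sqrt(-23561 + (16 + 36*4)) = sqrt(-23561 + (16 + 144)) = sqrt(-23561 + 160) = sqrt(-23401) = I*sqrt(23401)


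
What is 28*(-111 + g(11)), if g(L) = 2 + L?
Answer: -2744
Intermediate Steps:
28*(-111 + g(11)) = 28*(-111 + (2 + 11)) = 28*(-111 + 13) = 28*(-98) = -2744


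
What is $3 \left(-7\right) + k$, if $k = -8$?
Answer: $-29$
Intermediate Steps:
$3 \left(-7\right) + k = 3 \left(-7\right) - 8 = -21 - 8 = -29$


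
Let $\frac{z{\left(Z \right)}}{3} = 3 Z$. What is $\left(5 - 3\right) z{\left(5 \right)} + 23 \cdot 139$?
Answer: $3287$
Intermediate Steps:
$z{\left(Z \right)} = 9 Z$ ($z{\left(Z \right)} = 3 \cdot 3 Z = 9 Z$)
$\left(5 - 3\right) z{\left(5 \right)} + 23 \cdot 139 = \left(5 - 3\right) 9 \cdot 5 + 23 \cdot 139 = 2 \cdot 45 + 3197 = 90 + 3197 = 3287$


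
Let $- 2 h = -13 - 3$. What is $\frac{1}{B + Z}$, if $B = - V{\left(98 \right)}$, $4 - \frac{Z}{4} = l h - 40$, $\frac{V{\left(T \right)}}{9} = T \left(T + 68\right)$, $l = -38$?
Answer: $- \frac{1}{145020} \approx -6.8956 \cdot 10^{-6}$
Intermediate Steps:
$h = 8$ ($h = - \frac{-13 - 3}{2} = \left(- \frac{1}{2}\right) \left(-16\right) = 8$)
$V{\left(T \right)} = 9 T \left(68 + T\right)$ ($V{\left(T \right)} = 9 T \left(T + 68\right) = 9 T \left(68 + T\right)$)
$Z = 1392$ ($Z = 16 - 4 \left(\left(-38\right) 8 - 40\right) = 16 - 4 \left(-304 - 40\right) = 16 - -1376 = 16 + 1376 = 1392$)
$B = -146412$ ($B = - 9 \cdot 98 \left(68 + 98\right) = - 9 \cdot 98 \cdot 166 = \left(-1\right) 146412 = -146412$)
$\frac{1}{B + Z} = \frac{1}{-146412 + 1392} = \frac{1}{-145020} = - \frac{1}{145020}$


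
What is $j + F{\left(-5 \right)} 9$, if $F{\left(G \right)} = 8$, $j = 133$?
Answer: $205$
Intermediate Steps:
$j + F{\left(-5 \right)} 9 = 133 + 8 \cdot 9 = 133 + 72 = 205$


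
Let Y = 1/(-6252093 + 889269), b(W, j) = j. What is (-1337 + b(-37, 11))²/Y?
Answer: -9429324731424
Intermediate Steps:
Y = -1/5362824 (Y = 1/(-5362824) = -1/5362824 ≈ -1.8647e-7)
(-1337 + b(-37, 11))²/Y = (-1337 + 11)²/(-1/5362824) = (-1326)²*(-5362824) = 1758276*(-5362824) = -9429324731424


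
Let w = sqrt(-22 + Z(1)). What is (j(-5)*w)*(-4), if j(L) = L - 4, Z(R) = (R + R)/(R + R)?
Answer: 36*I*sqrt(21) ≈ 164.97*I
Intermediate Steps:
Z(R) = 1 (Z(R) = (2*R)/((2*R)) = (2*R)*(1/(2*R)) = 1)
j(L) = -4 + L
w = I*sqrt(21) (w = sqrt(-22 + 1) = sqrt(-21) = I*sqrt(21) ≈ 4.5826*I)
(j(-5)*w)*(-4) = ((-4 - 5)*(I*sqrt(21)))*(-4) = -9*I*sqrt(21)*(-4) = 36*I*sqrt(21)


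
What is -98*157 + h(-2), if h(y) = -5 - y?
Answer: -15389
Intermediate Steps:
-98*157 + h(-2) = -98*157 + (-5 - 1*(-2)) = -15386 + (-5 + 2) = -15386 - 3 = -15389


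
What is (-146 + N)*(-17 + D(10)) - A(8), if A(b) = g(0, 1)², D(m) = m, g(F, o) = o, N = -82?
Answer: 1595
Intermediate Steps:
A(b) = 1 (A(b) = 1² = 1)
(-146 + N)*(-17 + D(10)) - A(8) = (-146 - 82)*(-17 + 10) - 1*1 = -228*(-7) - 1 = 1596 - 1 = 1595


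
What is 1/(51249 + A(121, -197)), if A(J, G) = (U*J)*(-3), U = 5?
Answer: 1/49434 ≈ 2.0229e-5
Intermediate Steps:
A(J, G) = -15*J (A(J, G) = (5*J)*(-3) = -15*J)
1/(51249 + A(121, -197)) = 1/(51249 - 15*121) = 1/(51249 - 1815) = 1/49434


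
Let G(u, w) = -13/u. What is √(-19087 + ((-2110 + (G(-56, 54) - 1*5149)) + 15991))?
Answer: I*√8118138/28 ≈ 101.76*I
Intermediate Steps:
√(-19087 + ((-2110 + (G(-56, 54) - 1*5149)) + 15991)) = √(-19087 + ((-2110 + (-13/(-56) - 1*5149)) + 15991)) = √(-19087 + ((-2110 + (-13*(-1/56) - 5149)) + 15991)) = √(-19087 + ((-2110 + (13/56 - 5149)) + 15991)) = √(-19087 + ((-2110 - 288331/56) + 15991)) = √(-19087 + (-406491/56 + 15991)) = √(-19087 + 489005/56) = √(-579867/56) = I*√8118138/28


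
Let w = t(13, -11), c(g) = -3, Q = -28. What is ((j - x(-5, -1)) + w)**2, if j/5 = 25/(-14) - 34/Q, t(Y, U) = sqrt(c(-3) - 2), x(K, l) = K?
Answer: -20/49 + 30*I*sqrt(5)/7 ≈ -0.40816 + 9.5831*I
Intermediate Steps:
t(Y, U) = I*sqrt(5) (t(Y, U) = sqrt(-3 - 2) = sqrt(-5) = I*sqrt(5))
j = -20/7 (j = 5*(25/(-14) - 34/(-28)) = 5*(25*(-1/14) - 34*(-1/28)) = 5*(-25/14 + 17/14) = 5*(-4/7) = -20/7 ≈ -2.8571)
w = I*sqrt(5) ≈ 2.2361*I
((j - x(-5, -1)) + w)**2 = ((-20/7 - 1*(-5)) + I*sqrt(5))**2 = ((-20/7 + 5) + I*sqrt(5))**2 = (15/7 + I*sqrt(5))**2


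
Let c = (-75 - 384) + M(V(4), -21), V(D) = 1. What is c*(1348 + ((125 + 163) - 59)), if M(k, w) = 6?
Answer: -714381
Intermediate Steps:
c = -453 (c = (-75 - 384) + 6 = -459 + 6 = -453)
c*(1348 + ((125 + 163) - 59)) = -453*(1348 + ((125 + 163) - 59)) = -453*(1348 + (288 - 59)) = -453*(1348 + 229) = -453*1577 = -714381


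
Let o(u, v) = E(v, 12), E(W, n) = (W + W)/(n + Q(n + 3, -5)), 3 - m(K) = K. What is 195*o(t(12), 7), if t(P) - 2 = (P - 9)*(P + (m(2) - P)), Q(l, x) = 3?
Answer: 182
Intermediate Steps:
m(K) = 3 - K
t(P) = -7 + P (t(P) = 2 + (P - 9)*(P + ((3 - 1*2) - P)) = 2 + (-9 + P)*(P + ((3 - 2) - P)) = 2 + (-9 + P)*(P + (1 - P)) = 2 + (-9 + P)*1 = 2 + (-9 + P) = -7 + P)
E(W, n) = 2*W/(3 + n) (E(W, n) = (W + W)/(n + 3) = (2*W)/(3 + n) = 2*W/(3 + n))
o(u, v) = 2*v/15 (o(u, v) = 2*v/(3 + 12) = 2*v/15)
195*o(t(12), 7) = 195*((2/15)*7) = 195*(14/15) = 182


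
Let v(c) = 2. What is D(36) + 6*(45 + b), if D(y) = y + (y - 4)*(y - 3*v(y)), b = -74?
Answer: 822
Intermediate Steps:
D(y) = y + (-6 + y)*(-4 + y) (D(y) = y + (y - 4)*(y - 3*2) = y + (-4 + y)*(y - 6) = y + (-4 + y)*(-6 + y) = y + (-6 + y)*(-4 + y))
D(36) + 6*(45 + b) = (24 + 36² - 9*36) + 6*(45 - 74) = (24 + 1296 - 324) + 6*(-29) = 996 - 174 = 822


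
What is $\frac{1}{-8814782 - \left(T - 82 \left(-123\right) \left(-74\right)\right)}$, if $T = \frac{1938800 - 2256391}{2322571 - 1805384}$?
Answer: $- \frac{517187}{4172880582575} \approx -1.2394 \cdot 10^{-7}$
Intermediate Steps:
$T = - \frac{317591}{517187} \approx -0.61407$
$\frac{1}{-8814782 - \left(T - 82 \left(-123\right) \left(-74\right)\right)} = \frac{1}{-8814782 - \left(- \frac{317591}{517187} - 82 \left(-123\right) \left(-74\right)\right)} = \frac{1}{-8814782 + \left(\left(-10086\right) \left(-74\right) + \frac{317591}{517187}\right)} = \frac{1}{-8814782 + \left(746364 + \frac{317591}{517187}\right)} = \frac{1}{-8814782 + \frac{386010075659}{517187}} = \frac{1}{- \frac{4172880582575}{517187}} = - \frac{517187}{4172880582575}$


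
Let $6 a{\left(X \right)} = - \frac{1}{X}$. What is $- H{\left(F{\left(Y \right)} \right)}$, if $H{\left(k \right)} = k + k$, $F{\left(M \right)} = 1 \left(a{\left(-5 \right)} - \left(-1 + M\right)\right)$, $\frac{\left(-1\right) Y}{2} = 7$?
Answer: $- \frac{451}{15} \approx -30.067$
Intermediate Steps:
$Y = -14$ ($Y = \left(-2\right) 7 = -14$)
$a{\left(X \right)} = - \frac{1}{6 X}$ ($a{\left(X \right)} = \frac{\left(-1\right) \frac{1}{X}}{6} = - \frac{1}{6 X}$)
$F{\left(M \right)} = \frac{31}{30} - M$ ($F{\left(M \right)} = 1 \left(- \frac{1}{6 \left(-5\right)} - \left(-1 + M\right)\right) = 1 \left(\left(- \frac{1}{6}\right) \left(- \frac{1}{5}\right) - \left(-1 + M\right)\right) = 1 \left(\frac{1}{30} - \left(-1 + M\right)\right) = 1 \left(\frac{31}{30} - M\right) = \frac{31}{30} - M$)
$H{\left(k \right)} = 2 k$
$- H{\left(F{\left(Y \right)} \right)} = - 2 \left(\frac{31}{30} - -14\right) = - 2 \left(\frac{31}{30} + 14\right) = - \frac{2 \cdot 451}{30} = \left(-1\right) \frac{451}{15} = - \frac{451}{15}$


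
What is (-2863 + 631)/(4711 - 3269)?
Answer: -1116/721 ≈ -1.5478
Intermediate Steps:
(-2863 + 631)/(4711 - 3269) = -2232/1442 = -2232*1/1442 = -1116/721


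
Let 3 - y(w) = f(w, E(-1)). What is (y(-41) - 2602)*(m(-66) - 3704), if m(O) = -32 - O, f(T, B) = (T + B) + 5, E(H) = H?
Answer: 9402540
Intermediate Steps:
f(T, B) = 5 + B + T (f(T, B) = (B + T) + 5 = 5 + B + T)
y(w) = -1 - w (y(w) = 3 - (5 - 1 + w) = 3 - (4 + w) = 3 + (-4 - w) = -1 - w)
(y(-41) - 2602)*(m(-66) - 3704) = ((-1 - 1*(-41)) - 2602)*((-32 - 1*(-66)) - 3704) = ((-1 + 41) - 2602)*((-32 + 66) - 3704) = (40 - 2602)*(34 - 3704) = -2562*(-3670) = 9402540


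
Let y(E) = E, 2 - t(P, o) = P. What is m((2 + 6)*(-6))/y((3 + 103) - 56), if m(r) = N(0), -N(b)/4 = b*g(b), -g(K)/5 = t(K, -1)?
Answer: 0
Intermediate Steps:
t(P, o) = 2 - P
g(K) = -10 + 5*K (g(K) = -5*(2 - K) = -10 + 5*K)
N(b) = -4*b*(-10 + 5*b)
m(r) = 0 (m(r) = 20*0*(2 - 1*0) = 20*0*(2 + 0) = 20*0*2 = 0)
m((2 + 6)*(-6))/y((3 + 103) - 56) = 0/((3 + 103) - 56) = 0/(106 - 56) = 0/50 = 0*(1/50) = 0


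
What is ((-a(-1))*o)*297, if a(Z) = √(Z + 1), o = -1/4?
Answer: 0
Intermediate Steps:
o = -¼ (o = -1*¼ = -¼ ≈ -0.25000)
a(Z) = √(1 + Z)
((-a(-1))*o)*297 = (-√(1 - 1)*(-¼))*297 = (-√0*(-¼))*297 = (-1*0*(-¼))*297 = (0*(-¼))*297 = 0*297 = 0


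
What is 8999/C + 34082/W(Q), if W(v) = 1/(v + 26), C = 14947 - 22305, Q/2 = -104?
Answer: -45641123791/7358 ≈ -6.2029e+6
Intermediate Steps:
Q = -208 (Q = 2*(-104) = -208)
C = -7358
W(v) = 1/(26 + v)
8999/C + 34082/W(Q) = 8999/(-7358) + 34082/(1/(26 - 208)) = 8999*(-1/7358) + 34082/(1/(-182)) = -8999/7358 + 34082/(-1/182) = -8999/7358 + 34082*(-182) = -8999/7358 - 6202924 = -45641123791/7358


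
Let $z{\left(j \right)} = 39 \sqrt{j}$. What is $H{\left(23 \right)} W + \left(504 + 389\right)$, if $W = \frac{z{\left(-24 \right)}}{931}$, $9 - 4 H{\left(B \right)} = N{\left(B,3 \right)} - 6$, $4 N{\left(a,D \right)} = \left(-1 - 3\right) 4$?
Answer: $893 + \frac{39 i \sqrt{6}}{98} \approx 893.0 + 0.9748 i$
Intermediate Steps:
$N{\left(a,D \right)} = -4$ ($N{\left(a,D \right)} = \frac{\left(-1 - 3\right) 4}{4} = \frac{\left(-4\right) 4}{4} = \frac{1}{4} \left(-16\right) = -4$)
$H{\left(B \right)} = \frac{19}{4}$ ($H{\left(B \right)} = \frac{9}{4} - \frac{-4 - 6}{4} = \frac{9}{4} - - \frac{5}{2} = \frac{9}{4} + \frac{5}{2} = \frac{19}{4}$)
$W = \frac{78 i \sqrt{6}}{931}$ ($W = \frac{39 \sqrt{-24}}{931} = 39 \cdot 2 i \sqrt{6} \cdot \frac{1}{931} = 78 i \sqrt{6} \cdot \frac{1}{931} = \frac{78 i \sqrt{6}}{931} \approx 0.20522 i$)
$H{\left(23 \right)} W + \left(504 + 389\right) = \frac{19 \frac{78 i \sqrt{6}}{931}}{4} + \left(504 + 389\right) = \frac{39 i \sqrt{6}}{98} + 893 = 893 + \frac{39 i \sqrt{6}}{98}$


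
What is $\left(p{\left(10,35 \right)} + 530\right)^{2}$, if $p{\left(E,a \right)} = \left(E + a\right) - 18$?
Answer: $310249$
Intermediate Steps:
$p{\left(E,a \right)} = -18 + E + a$
$\left(p{\left(10,35 \right)} + 530\right)^{2} = \left(\left(-18 + 10 + 35\right) + 530\right)^{2} = \left(27 + 530\right)^{2} = 557^{2} = 310249$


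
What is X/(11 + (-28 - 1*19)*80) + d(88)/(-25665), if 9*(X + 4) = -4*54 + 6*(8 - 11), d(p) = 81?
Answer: 155427/32072695 ≈ 0.0048461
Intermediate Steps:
X = -30 (X = -4 + (-4*54 + 6*(8 - 11))/9 = -4 + (-216 + 6*(-3))/9 = -4 + (-216 - 18)/9 = -4 + (⅑)*(-234) = -4 - 26 = -30)
X/(11 + (-28 - 1*19)*80) + d(88)/(-25665) = -30/(11 + (-28 - 1*19)*80) + 81/(-25665) = -30/(11 + (-28 - 19)*80) + 81*(-1/25665) = -30/(11 - 47*80) - 27/8555 = -30/(11 - 3760) - 27/8555 = -30/(-3749) - 27/8555 = -30*(-1/3749) - 27/8555 = 30/3749 - 27/8555 = 155427/32072695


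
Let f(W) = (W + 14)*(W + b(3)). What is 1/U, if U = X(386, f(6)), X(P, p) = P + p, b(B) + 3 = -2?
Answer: 1/406 ≈ 0.0024631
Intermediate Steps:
b(B) = -5 (b(B) = -3 - 2 = -5)
f(W) = (-5 + W)*(14 + W) (f(W) = (W + 14)*(W - 5) = (14 + W)*(-5 + W) = (-5 + W)*(14 + W))
U = 406 (U = 386 + (-70 + 6² + 9*6) = 386 + (-70 + 36 + 54) = 386 + 20 = 406)
1/U = 1/406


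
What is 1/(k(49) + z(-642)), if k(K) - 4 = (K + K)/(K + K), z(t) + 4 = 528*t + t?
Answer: -1/339617 ≈ -2.9445e-6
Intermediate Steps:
z(t) = -4 + 529*t (z(t) = -4 + (528*t + t) = -4 + 529*t)
k(K) = 5 (k(K) = 4 + (K + K)/(K + K) = 4 + (2*K)/((2*K)) = 4 + (2*K)*(1/(2*K)) = 4 + 1 = 5)
1/(k(49) + z(-642)) = 1/(5 + (-4 + 529*(-642))) = 1/(5 + (-4 - 339618)) = 1/(5 - 339622) = 1/(-339617) = -1/339617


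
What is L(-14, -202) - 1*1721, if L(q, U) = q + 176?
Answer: -1559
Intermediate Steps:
L(q, U) = 176 + q
L(-14, -202) - 1*1721 = (176 - 14) - 1*1721 = 162 - 1721 = -1559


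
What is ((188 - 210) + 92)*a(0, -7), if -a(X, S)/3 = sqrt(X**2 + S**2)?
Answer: -1470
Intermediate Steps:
a(X, S) = -3*sqrt(S**2 + X**2) (a(X, S) = -3*sqrt(X**2 + S**2) = -3*sqrt(S**2 + X**2))
((188 - 210) + 92)*a(0, -7) = ((188 - 210) + 92)*(-3*sqrt((-7)**2 + 0**2)) = (-22 + 92)*(-3*sqrt(49 + 0)) = 70*(-3*sqrt(49)) = 70*(-3*7) = 70*(-21) = -1470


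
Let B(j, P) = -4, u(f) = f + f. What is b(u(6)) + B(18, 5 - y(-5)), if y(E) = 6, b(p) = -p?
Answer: -16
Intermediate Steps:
u(f) = 2*f
b(u(6)) + B(18, 5 - y(-5)) = -2*6 - 4 = -1*12 - 4 = -12 - 4 = -16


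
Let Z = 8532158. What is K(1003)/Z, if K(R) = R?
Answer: 1003/8532158 ≈ 0.00011756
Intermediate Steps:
K(1003)/Z = 1003/8532158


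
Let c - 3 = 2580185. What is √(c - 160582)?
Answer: √2419606 ≈ 1555.5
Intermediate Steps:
c = 2580188 (c = 3 + 2580185 = 2580188)
√(c - 160582) = √(2580188 - 160582) = √2419606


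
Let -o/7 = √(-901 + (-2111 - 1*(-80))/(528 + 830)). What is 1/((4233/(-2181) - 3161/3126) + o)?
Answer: -1478911207466202/22158749247280281079 + 2582359925202*I*√1664349862/22158749247280281079 ≈ -6.6742e-5 + 0.0047544*I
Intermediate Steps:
o = -I*√1664349862/194 (o = -7*√(-901 + (-2111 - 1*(-80))/(528 + 830)) = -7*√(-901 + (-2111 + 80)/1358) = -7*√(-901 - 2031*1/1358) = -7*√(-901 - 2031/1358) = -I*√1664349862/194 ≈ -210.29*I)
1/((4233/(-2181) - 3161/3126) + o) = 1/((4233/(-2181) - 3161/3126) - I*√1664349862/194) = 1/((4233*(-1/2181) - 3161*1/3126) - I*√1664349862/194) = 1/((-1411/727 - 3161/3126) - I*√1664349862/194) = 1/(-6708833/2272602 - I*√1664349862/194)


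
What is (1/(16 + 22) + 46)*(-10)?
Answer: -8745/19 ≈ -460.26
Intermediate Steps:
(1/(16 + 22) + 46)*(-10) = (1/38 + 46)*(-10) = (1749/38)*(-10) = -8745/19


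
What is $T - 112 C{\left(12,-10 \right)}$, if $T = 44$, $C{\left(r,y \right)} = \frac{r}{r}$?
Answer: $-68$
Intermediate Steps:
$C{\left(r,y \right)} = 1$
$T - 112 C{\left(12,-10 \right)} = 44 - 112 = -68$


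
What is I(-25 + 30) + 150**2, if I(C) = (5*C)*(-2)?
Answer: 22450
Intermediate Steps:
I(C) = -10*C
I(-25 + 30) + 150**2 = -10*(-25 + 30) + 150**2 = -10*5 + 22500 = -50 + 22500 = 22450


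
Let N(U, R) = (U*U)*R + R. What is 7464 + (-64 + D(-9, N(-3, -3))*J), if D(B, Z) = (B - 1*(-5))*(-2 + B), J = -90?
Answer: 3440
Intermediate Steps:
N(U, R) = R + R*U² (N(U, R) = U²*R + R = R*U² + R = R + R*U²)
D(B, Z) = (-2 + B)*(5 + B) (D(B, Z) = (B + 5)*(-2 + B) = (5 + B)*(-2 + B) = (-2 + B)*(5 + B))
7464 + (-64 + D(-9, N(-3, -3))*J) = 7464 + (-64 + (-10 + (-9)² + 3*(-9))*(-90)) = 7464 + (-64 + (-10 + 81 - 27)*(-90)) = 7464 + (-64 + 44*(-90)) = 7464 + (-64 - 3960) = 7464 - 4024 = 3440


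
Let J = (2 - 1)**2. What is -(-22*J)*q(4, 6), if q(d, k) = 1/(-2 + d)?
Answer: 11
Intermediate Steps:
J = 1 (J = 1**2 = 1)
-(-22*J)*q(4, 6) = -(-22*1)/(-2 + 4) = -(-22)/2 = -1*(-11) = 11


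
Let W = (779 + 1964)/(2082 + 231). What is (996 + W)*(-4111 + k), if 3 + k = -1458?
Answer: -12851767852/2313 ≈ -5.5563e+6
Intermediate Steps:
k = -1461 (k = -3 - 1458 = -1461)
W = 2743/2313 ≈ 1.1859
(996 + W)*(-4111 + k) = (996 + 2743/2313)*(-4111 - 1461) = (2306491/2313)*(-5572) = -12851767852/2313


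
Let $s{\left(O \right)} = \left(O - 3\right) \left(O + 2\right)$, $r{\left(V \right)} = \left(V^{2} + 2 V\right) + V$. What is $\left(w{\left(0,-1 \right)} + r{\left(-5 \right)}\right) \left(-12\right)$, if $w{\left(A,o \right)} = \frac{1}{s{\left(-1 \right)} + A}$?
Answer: $-117$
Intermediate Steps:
$r{\left(V \right)} = V^{2} + 3 V$
$s{\left(O \right)} = \left(-3 + O\right) \left(2 + O\right)$
$w{\left(A,o \right)} = \frac{1}{-4 + A}$ ($w{\left(A,o \right)} = \frac{1}{\left(-6 + \left(-1\right)^{2} - -1\right) + A} = \frac{1}{\left(-6 + 1 + 1\right) + A} = \frac{1}{-4 + A}$)
$\left(w{\left(0,-1 \right)} + r{\left(-5 \right)}\right) \left(-12\right) = \left(\frac{1}{-4 + 0} - 5 \left(3 - 5\right)\right) \left(-12\right) = \left(\frac{1}{-4} - -10\right) \left(-12\right) = \left(- \frac{1}{4} + 10\right) \left(-12\right) = \frac{39}{4} \left(-12\right) = -117$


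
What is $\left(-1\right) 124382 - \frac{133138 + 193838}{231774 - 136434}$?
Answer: $- \frac{988242238}{7945} \approx -1.2439 \cdot 10^{5}$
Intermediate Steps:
$\left(-1\right) 124382 - \frac{133138 + 193838}{231774 - 136434} = -124382 - \frac{326976}{95340} = -124382 - 326976 \cdot \frac{1}{95340} = -124382 - \frac{27248}{7945} = - \frac{988242238}{7945}$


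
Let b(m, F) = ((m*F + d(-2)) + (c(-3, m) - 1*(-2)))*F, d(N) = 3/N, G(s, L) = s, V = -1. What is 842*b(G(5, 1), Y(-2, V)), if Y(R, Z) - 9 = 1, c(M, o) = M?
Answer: 399950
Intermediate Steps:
Y(R, Z) = 10 (Y(R, Z) = 9 + 1 = 10)
b(m, F) = F*(-5/2 + F*m) (b(m, F) = ((m*F + 3/(-2)) + (-3 - 1*(-2)))*F = ((F*m + 3*(-1/2)) + (-3 + 2))*F = ((F*m - 3/2) - 1)*F = ((-3/2 + F*m) - 1)*F = (-5/2 + F*m)*F = F*(-5/2 + F*m))
842*b(G(5, 1), Y(-2, V)) = 842*((1/2)*10*(-5 + 2*10*5)) = 842*((1/2)*10*(-5 + 100)) = 842*((1/2)*10*95) = 842*475 = 399950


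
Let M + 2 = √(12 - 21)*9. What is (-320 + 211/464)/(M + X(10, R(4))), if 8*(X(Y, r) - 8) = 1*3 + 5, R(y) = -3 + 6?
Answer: -1037883/360992 + 4003263*I/360992 ≈ -2.8751 + 11.09*I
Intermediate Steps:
R(y) = 3
X(Y, r) = 9 (X(Y, r) = 8 + (1*3 + 5)/8 = 8 + (3 + 5)/8 = 8 + (⅛)*8 = 8 + 1 = 9)
M = -2 + 27*I (M = -2 + √(12 - 21)*9 = -2 + √(-9)*9 = -2 + (3*I)*9 = -2 + 27*I ≈ -2.0 + 27.0*I)
(-320 + 211/464)/(M + X(10, R(4))) = (-320 + 211/464)/((-2 + 27*I) + 9) = (-320 + 211*(1/464))/(7 + 27*I) = (-320 + 211/464)*((7 - 27*I)/778) = -148269*(7 - 27*I)/360992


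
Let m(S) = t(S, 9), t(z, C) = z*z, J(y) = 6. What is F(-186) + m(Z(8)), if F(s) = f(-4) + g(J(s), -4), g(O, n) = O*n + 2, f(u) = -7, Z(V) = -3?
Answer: -20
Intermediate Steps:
t(z, C) = z²
m(S) = S²
g(O, n) = 2 + O*n
F(s) = -29 (F(s) = -7 + (2 + 6*(-4)) = -7 + (2 - 24) = -7 - 22 = -29)
F(-186) + m(Z(8)) = -29 + (-3)² = -29 + 9 = -20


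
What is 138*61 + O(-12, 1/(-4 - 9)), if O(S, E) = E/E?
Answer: 8419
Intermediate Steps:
O(S, E) = 1
138*61 + O(-12, 1/(-4 - 9)) = 138*61 + 1 = 8418 + 1 = 8419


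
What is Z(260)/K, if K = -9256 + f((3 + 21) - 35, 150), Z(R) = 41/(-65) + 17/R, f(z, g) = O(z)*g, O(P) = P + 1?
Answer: 147/2796560 ≈ 5.2565e-5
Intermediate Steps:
O(P) = 1 + P
f(z, g) = g*(1 + z) (f(z, g) = (1 + z)*g = g*(1 + z))
Z(R) = -41/65 + 17/R (Z(R) = 41*(-1/65) + 17/R = -41/65 + 17/R)
K = -10756 (K = -9256 + 150*(1 + ((3 + 21) - 35)) = -9256 + 150*(1 + (24 - 35)) = -9256 + 150*(1 - 11) = -9256 + 150*(-10) = -9256 - 1500 = -10756)
Z(260)/K = (-41/65 + 17/260)/(-10756) = (-41/65 + 17*(1/260))*(-1/10756) = (-41/65 + 17/260)*(-1/10756) = -147/260*(-1/10756) = 147/2796560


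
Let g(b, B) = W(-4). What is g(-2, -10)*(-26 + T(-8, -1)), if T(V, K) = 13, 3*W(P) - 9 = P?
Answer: -65/3 ≈ -21.667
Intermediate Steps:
W(P) = 3 + P/3
g(b, B) = 5/3 (g(b, B) = 3 + (⅓)*(-4) = 3 - 4/3 = 5/3)
g(-2, -10)*(-26 + T(-8, -1)) = 5*(-26 + 13)/3 = (5/3)*(-13) = -65/3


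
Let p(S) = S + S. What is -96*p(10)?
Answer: -1920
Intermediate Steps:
p(S) = 2*S
-96*p(10) = -192*10 = -96*20 = -1920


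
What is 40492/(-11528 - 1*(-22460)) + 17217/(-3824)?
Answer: -8343709/10450992 ≈ -0.79837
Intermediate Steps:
40492/(-11528 - 1*(-22460)) + 17217/(-3824) = 40492/(-11528 + 22460) + 17217*(-1/3824) = 40492/10932 - 17217/3824 = 40492*(1/10932) - 17217/3824 = 10123/2733 - 17217/3824 = -8343709/10450992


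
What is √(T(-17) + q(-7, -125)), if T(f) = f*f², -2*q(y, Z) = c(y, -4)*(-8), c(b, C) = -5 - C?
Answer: I*√4917 ≈ 70.121*I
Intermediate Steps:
q(y, Z) = -4 (q(y, Z) = -(-5 - 1*(-4))*(-8)/2 = -(-5 + 4)*(-8)/2 = -(-1)*(-8)/2 = -½*8 = -4)
T(f) = f³
√(T(-17) + q(-7, -125)) = √((-17)³ - 4) = √(-4913 - 4) = √(-4917) = I*√4917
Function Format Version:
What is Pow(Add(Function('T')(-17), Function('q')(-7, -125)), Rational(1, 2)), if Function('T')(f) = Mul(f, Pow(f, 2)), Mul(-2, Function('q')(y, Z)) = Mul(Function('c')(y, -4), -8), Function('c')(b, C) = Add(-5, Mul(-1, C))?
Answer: Mul(I, Pow(4917, Rational(1, 2))) ≈ Mul(70.121, I)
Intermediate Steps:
Function('q')(y, Z) = -4 (Function('q')(y, Z) = Mul(Rational(-1, 2), Mul(Add(-5, Mul(-1, -4)), -8)) = Mul(Rational(-1, 2), Mul(Add(-5, 4), -8)) = Mul(Rational(-1, 2), Mul(-1, -8)) = Mul(Rational(-1, 2), 8) = -4)
Function('T')(f) = Pow(f, 3)
Pow(Add(Function('T')(-17), Function('q')(-7, -125)), Rational(1, 2)) = Pow(Add(Pow(-17, 3), -4), Rational(1, 2)) = Pow(Add(-4913, -4), Rational(1, 2)) = Pow(-4917, Rational(1, 2)) = Mul(I, Pow(4917, Rational(1, 2)))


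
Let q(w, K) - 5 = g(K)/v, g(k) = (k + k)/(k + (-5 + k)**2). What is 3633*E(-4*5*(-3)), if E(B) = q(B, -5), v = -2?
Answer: 348768/19 ≈ 18356.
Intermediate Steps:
g(k) = 2*k/(k + (-5 + k)**2) (g(k) = (2*k)/(k + (-5 + k)**2) = 2*k/(k + (-5 + k)**2))
q(w, K) = 5 - K/(K + (-5 + K)**2) (q(w, K) = 5 + (2*K/(K + (-5 + K)**2))/(-2) = 5 + (2*K/(K + (-5 + K)**2))*(-1/2) = 5 - K/(K + (-5 + K)**2))
E(B) = 96/19 (E(B) = (4*(-5) + 5*(-5 - 5)**2)/(-5 + (-5 - 5)**2) = (-20 + 5*(-10)**2)/(-5 + (-10)**2) = (-20 + 5*100)/(-5 + 100) = (-20 + 500)/95 = (1/95)*480 = 96/19)
3633*E(-4*5*(-3)) = 3633*(96/19) = 348768/19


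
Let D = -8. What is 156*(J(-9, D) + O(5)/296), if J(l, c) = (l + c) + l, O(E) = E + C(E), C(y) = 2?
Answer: -299871/74 ≈ -4052.3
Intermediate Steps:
O(E) = 2 + E (O(E) = E + 2 = 2 + E)
J(l, c) = c + 2*l (J(l, c) = (c + l) + l = c + 2*l)
156*(J(-9, D) + O(5)/296) = 156*((-8 + 2*(-9)) + (2 + 5)/296) = 156*((-8 - 18) + 7*(1/296)) = 156*(-26 + 7/296) = 156*(-7689/296) = -299871/74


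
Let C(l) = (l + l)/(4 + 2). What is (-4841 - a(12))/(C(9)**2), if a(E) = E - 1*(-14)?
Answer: -4867/9 ≈ -540.78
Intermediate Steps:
C(l) = l/3 (C(l) = (2*l)/6 = (2*l)*(1/6) = l/3)
a(E) = 14 + E (a(E) = E + 14 = 14 + E)
(-4841 - a(12))/(C(9)**2) = (-4841 - (14 + 12))/(((1/3)*9)**2) = (-4841 - 1*26)/(3**2) = (-4841 - 26)/9 = -4867*1/9 = -4867/9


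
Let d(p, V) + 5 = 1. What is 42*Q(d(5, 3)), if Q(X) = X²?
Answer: 672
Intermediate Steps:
d(p, V) = -4 (d(p, V) = -5 + 1 = -4)
42*Q(d(5, 3)) = 42*(-4)² = 42*16 = 672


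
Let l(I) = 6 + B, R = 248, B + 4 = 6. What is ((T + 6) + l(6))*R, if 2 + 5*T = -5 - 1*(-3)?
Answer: 16368/5 ≈ 3273.6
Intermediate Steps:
B = 2 (B = -4 + 6 = 2)
l(I) = 8 (l(I) = 6 + 2 = 8)
T = -⅘ (T = -⅖ + (-5 - 1*(-3))/5 = -⅖ + (-5 + 3)/5 = -⅖ + (⅕)*(-2) = -⅖ - ⅖ = -⅘ ≈ -0.80000)
((T + 6) + l(6))*R = ((-⅘ + 6) + 8)*248 = (26/5 + 8)*248 = (66/5)*248 = 16368/5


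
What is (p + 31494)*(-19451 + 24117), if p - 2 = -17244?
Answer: 66499832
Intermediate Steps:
p = -17242 (p = 2 - 17244 = -17242)
(p + 31494)*(-19451 + 24117) = (-17242 + 31494)*(-19451 + 24117) = 14252*4666 = 66499832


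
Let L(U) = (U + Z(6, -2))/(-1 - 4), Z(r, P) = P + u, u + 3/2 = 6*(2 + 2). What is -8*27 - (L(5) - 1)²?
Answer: -25321/100 ≈ -253.21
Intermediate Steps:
u = 45/2 (u = -3/2 + 6*(2 + 2) = -3/2 + 6*4 = -3/2 + 24 = 45/2 ≈ 22.500)
Z(r, P) = 45/2 + P (Z(r, P) = P + 45/2 = 45/2 + P)
L(U) = -41/10 - U/5 (L(U) = (U + (45/2 - 2))/(-1 - 4) = (U + 41/2)/(-5) = (41/2 + U)*(-⅕) = -41/10 - U/5)
-8*27 - (L(5) - 1)² = -8*27 - ((-41/10 - ⅕*5) - 1)² = -216 - ((-41/10 - 1) - 1)² = -216 - (-51/10 - 1)² = -216 - (-61/10)² = -216 - 1*3721/100 = -216 - 3721/100 = -25321/100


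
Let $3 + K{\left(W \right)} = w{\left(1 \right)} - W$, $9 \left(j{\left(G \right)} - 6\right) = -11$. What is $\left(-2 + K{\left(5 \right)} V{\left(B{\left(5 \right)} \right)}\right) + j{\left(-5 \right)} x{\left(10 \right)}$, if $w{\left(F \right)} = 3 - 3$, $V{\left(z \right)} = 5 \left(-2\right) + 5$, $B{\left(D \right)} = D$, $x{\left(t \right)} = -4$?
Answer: $\frac{170}{9} \approx 18.889$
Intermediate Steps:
$j{\left(G \right)} = \frac{43}{9}$ ($j{\left(G \right)} = 6 + \frac{1}{9} \left(-11\right) = 6 - \frac{11}{9} = \frac{43}{9}$)
$V{\left(z \right)} = -5$ ($V{\left(z \right)} = -10 + 5 = -5$)
$w{\left(F \right)} = 0$
$K{\left(W \right)} = -3 - W$ ($K{\left(W \right)} = -3 + \left(0 - W\right) = -3 - W$)
$\left(-2 + K{\left(5 \right)} V{\left(B{\left(5 \right)} \right)}\right) + j{\left(-5 \right)} x{\left(10 \right)} = \left(-2 + \left(-3 - 5\right) \left(-5\right)\right) + \frac{43}{9} \left(-4\right) = \left(-2 + \left(-3 - 5\right) \left(-5\right)\right) - \frac{172}{9} = \left(-2 - -40\right) - \frac{172}{9} = \left(-2 + 40\right) - \frac{172}{9} = 38 - \frac{172}{9} = \frac{170}{9}$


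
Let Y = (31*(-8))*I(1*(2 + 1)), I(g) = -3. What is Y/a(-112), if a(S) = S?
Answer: -93/14 ≈ -6.6429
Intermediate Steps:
Y = 744 (Y = (31*(-8))*(-3) = -248*(-3) = 744)
Y/a(-112) = 744/(-112) = 744*(-1/112) = -93/14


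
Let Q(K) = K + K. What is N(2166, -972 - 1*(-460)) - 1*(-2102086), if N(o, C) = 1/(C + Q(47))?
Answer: 878671947/418 ≈ 2.1021e+6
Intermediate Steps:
Q(K) = 2*K
N(o, C) = 1/(94 + C) (N(o, C) = 1/(C + 2*47) = 1/(C + 94) = 1/(94 + C))
N(2166, -972 - 1*(-460)) - 1*(-2102086) = 1/(94 + (-972 - 1*(-460))) - 1*(-2102086) = 1/(94 + (-972 + 460)) + 2102086 = 1/(94 - 512) + 2102086 = 1/(-418) + 2102086 = -1/418 + 2102086 = 878671947/418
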